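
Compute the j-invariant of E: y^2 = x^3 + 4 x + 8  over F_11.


Delta = -16(4 a^3 + 27 b^2) mod 11 = 2
-1728 * (4 a)^3 = -1728 * (4*4)^3 mod 11 = 7
j = 7 * 2^(-1) mod 11 = 9

j = 9 (mod 11)


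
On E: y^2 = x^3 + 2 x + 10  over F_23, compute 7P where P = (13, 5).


k = 7 = 111_2 (binary, LSB first: 111)
Double-and-add from P = (13, 5):
  bit 0 = 1: acc = O + (13, 5) = (13, 5)
  bit 1 = 1: acc = (13, 5) + (1, 17) = (10, 15)
  bit 2 = 1: acc = (10, 15) + (6, 10) = (10, 8)

7P = (10, 8)


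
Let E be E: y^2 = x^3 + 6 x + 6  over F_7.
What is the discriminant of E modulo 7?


4 a^3 + 27 b^2 = 4*6^3 + 27*6^2 = 864 + 972 = 1836
Delta = -16 * (1836) = -29376
Delta mod 7 = 3

Delta = 3 (mod 7)


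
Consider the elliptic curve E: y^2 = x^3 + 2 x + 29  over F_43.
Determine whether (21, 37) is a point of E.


Check whether y^2 = x^3 + 2 x + 29 (mod 43) for (x, y) = (21, 37).
LHS: y^2 = 37^2 mod 43 = 36
RHS: x^3 + 2 x + 29 = 21^3 + 2*21 + 29 mod 43 = 1
LHS != RHS

No, not on the curve


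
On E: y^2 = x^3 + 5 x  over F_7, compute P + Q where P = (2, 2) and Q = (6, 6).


P != Q, so use the chord formula.
s = (y2 - y1) / (x2 - x1) = (4) / (4) mod 7 = 1
x3 = s^2 - x1 - x2 mod 7 = 1^2 - 2 - 6 = 0
y3 = s (x1 - x3) - y1 mod 7 = 1 * (2 - 0) - 2 = 0

P + Q = (0, 0)


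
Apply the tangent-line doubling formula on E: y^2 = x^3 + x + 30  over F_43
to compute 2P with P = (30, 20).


Doubling: s = (3 x1^2 + a) / (2 y1)
s = (3*30^2 + 1) / (2*20) mod 43 = 17
x3 = s^2 - 2 x1 mod 43 = 17^2 - 2*30 = 14
y3 = s (x1 - x3) - y1 mod 43 = 17 * (30 - 14) - 20 = 37

2P = (14, 37)


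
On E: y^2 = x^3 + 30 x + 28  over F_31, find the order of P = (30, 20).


Compute successive multiples of P until we hit O:
  1P = (30, 20)
  2P = (12, 15)
  3P = (24, 23)
  4P = (16, 4)
  5P = (23, 19)
  6P = (28, 29)
  7P = (1, 20)
  8P = (0, 11)
  ... (continuing to 31P)
  31P = O

ord(P) = 31


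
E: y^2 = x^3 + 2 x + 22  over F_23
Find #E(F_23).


For each x in F_23, count y with y^2 = x^3 + 2 x + 22 mod 23:
  x = 1: RHS = 2, y in [5, 18]  -> 2 point(s)
  x = 3: RHS = 9, y in [3, 20]  -> 2 point(s)
  x = 4: RHS = 2, y in [5, 18]  -> 2 point(s)
  x = 11: RHS = 18, y in [8, 15]  -> 2 point(s)
  x = 12: RHS = 3, y in [7, 16]  -> 2 point(s)
  x = 15: RHS = 0, y in [0]  -> 1 point(s)
  x = 17: RHS = 1, y in [1, 22]  -> 2 point(s)
  x = 18: RHS = 2, y in [5, 18]  -> 2 point(s)
  x = 20: RHS = 12, y in [9, 14]  -> 2 point(s)
Affine points: 17. Add the point at infinity: total = 18.

#E(F_23) = 18


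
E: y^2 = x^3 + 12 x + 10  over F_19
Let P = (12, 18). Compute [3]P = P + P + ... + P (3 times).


k = 3 = 11_2 (binary, LSB first: 11)
Double-and-add from P = (12, 18):
  bit 0 = 1: acc = O + (12, 18) = (12, 18)
  bit 1 = 1: acc = (12, 18) + (12, 1) = O

3P = O


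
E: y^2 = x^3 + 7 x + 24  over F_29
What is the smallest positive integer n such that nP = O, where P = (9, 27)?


Compute successive multiples of P until we hit O:
  1P = (9, 27)
  2P = (24, 26)
  3P = (0, 13)
  4P = (26, 11)
  5P = (28, 25)
  6P = (28, 4)
  7P = (26, 18)
  8P = (0, 16)
  ... (continuing to 11P)
  11P = O

ord(P) = 11


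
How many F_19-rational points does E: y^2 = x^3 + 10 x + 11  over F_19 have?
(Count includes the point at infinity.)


For each x in F_19, count y with y^2 = x^3 + 10 x + 11 mod 19:
  x = 0: RHS = 11, y in [7, 12]  -> 2 point(s)
  x = 2: RHS = 1, y in [1, 18]  -> 2 point(s)
  x = 3: RHS = 11, y in [7, 12]  -> 2 point(s)
  x = 4: RHS = 1, y in [1, 18]  -> 2 point(s)
  x = 7: RHS = 6, y in [5, 14]  -> 2 point(s)
  x = 10: RHS = 9, y in [3, 16]  -> 2 point(s)
  x = 12: RHS = 16, y in [4, 15]  -> 2 point(s)
  x = 13: RHS = 1, y in [1, 18]  -> 2 point(s)
  x = 14: RHS = 7, y in [8, 11]  -> 2 point(s)
  x = 16: RHS = 11, y in [7, 12]  -> 2 point(s)
  x = 18: RHS = 0, y in [0]  -> 1 point(s)
Affine points: 21. Add the point at infinity: total = 22.

#E(F_19) = 22


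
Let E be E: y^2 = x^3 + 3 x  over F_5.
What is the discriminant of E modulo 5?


4 a^3 + 27 b^2 = 4*3^3 + 27*0^2 = 108 + 0 = 108
Delta = -16 * (108) = -1728
Delta mod 5 = 2

Delta = 2 (mod 5)


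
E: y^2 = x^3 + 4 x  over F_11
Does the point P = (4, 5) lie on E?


Check whether y^2 = x^3 + 4 x + 0 (mod 11) for (x, y) = (4, 5).
LHS: y^2 = 5^2 mod 11 = 3
RHS: x^3 + 4 x + 0 = 4^3 + 4*4 + 0 mod 11 = 3
LHS = RHS

Yes, on the curve


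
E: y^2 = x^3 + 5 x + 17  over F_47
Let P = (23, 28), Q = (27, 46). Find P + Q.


P != Q, so use the chord formula.
s = (y2 - y1) / (x2 - x1) = (18) / (4) mod 47 = 28
x3 = s^2 - x1 - x2 mod 47 = 28^2 - 23 - 27 = 29
y3 = s (x1 - x3) - y1 mod 47 = 28 * (23 - 29) - 28 = 39

P + Q = (29, 39)


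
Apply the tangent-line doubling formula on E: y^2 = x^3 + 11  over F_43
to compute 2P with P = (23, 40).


Doubling: s = (3 x1^2 + a) / (2 y1)
s = (3*23^2 + 0) / (2*40) mod 43 = 15
x3 = s^2 - 2 x1 mod 43 = 15^2 - 2*23 = 7
y3 = s (x1 - x3) - y1 mod 43 = 15 * (23 - 7) - 40 = 28

2P = (7, 28)


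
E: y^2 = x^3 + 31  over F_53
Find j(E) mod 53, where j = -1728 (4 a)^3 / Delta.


Delta = -16(4 a^3 + 27 b^2) mod 53 = 50
-1728 * (4 a)^3 = -1728 * (4*0)^3 mod 53 = 0
j = 0 * 50^(-1) mod 53 = 0

j = 0 (mod 53)


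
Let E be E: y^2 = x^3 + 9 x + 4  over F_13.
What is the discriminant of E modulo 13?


4 a^3 + 27 b^2 = 4*9^3 + 27*4^2 = 2916 + 432 = 3348
Delta = -16 * (3348) = -53568
Delta mod 13 = 5

Delta = 5 (mod 13)


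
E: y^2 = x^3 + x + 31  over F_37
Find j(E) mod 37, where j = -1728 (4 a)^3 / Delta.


Delta = -16(4 a^3 + 27 b^2) mod 37 = 35
-1728 * (4 a)^3 = -1728 * (4*1)^3 mod 37 = 1
j = 1 * 35^(-1) mod 37 = 18

j = 18 (mod 37)


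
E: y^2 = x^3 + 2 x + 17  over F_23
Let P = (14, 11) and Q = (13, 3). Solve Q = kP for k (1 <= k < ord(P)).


Enumerate multiples of P until we hit Q = (13, 3):
  1P = (14, 11)
  2P = (13, 20)
  3P = (8, 4)
  4P = (3, 21)
  5P = (15, 15)
  6P = (10, 5)
  7P = (7, 11)
  8P = (2, 12)
  9P = (11, 6)
  10P = (11, 17)
  11P = (2, 11)
  12P = (7, 12)
  13P = (10, 18)
  14P = (15, 8)
  15P = (3, 2)
  16P = (8, 19)
  17P = (13, 3)
Match found at i = 17.

k = 17


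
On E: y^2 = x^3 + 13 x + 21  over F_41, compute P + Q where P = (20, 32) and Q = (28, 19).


P != Q, so use the chord formula.
s = (y2 - y1) / (x2 - x1) = (28) / (8) mod 41 = 24
x3 = s^2 - x1 - x2 mod 41 = 24^2 - 20 - 28 = 36
y3 = s (x1 - x3) - y1 mod 41 = 24 * (20 - 36) - 32 = 35

P + Q = (36, 35)


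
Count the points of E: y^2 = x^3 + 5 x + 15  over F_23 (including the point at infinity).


For each x in F_23, count y with y^2 = x^3 + 5 x + 15 mod 23:
  x = 5: RHS = 4, y in [2, 21]  -> 2 point(s)
  x = 6: RHS = 8, y in [10, 13]  -> 2 point(s)
  x = 7: RHS = 2, y in [5, 18]  -> 2 point(s)
  x = 12: RHS = 9, y in [3, 20]  -> 2 point(s)
  x = 13: RHS = 0, y in [0]  -> 1 point(s)
  x = 14: RHS = 0, y in [0]  -> 1 point(s)
  x = 18: RHS = 3, y in [7, 16]  -> 2 point(s)
  x = 19: RHS = 0, y in [0]  -> 1 point(s)
  x = 22: RHS = 9, y in [3, 20]  -> 2 point(s)
Affine points: 15. Add the point at infinity: total = 16.

#E(F_23) = 16


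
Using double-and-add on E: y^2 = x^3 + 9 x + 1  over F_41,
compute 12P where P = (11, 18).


k = 12 = 1100_2 (binary, LSB first: 0011)
Double-and-add from P = (11, 18):
  bit 0 = 0: acc unchanged = O
  bit 1 = 0: acc unchanged = O
  bit 2 = 1: acc = O + (35, 10) = (35, 10)
  bit 3 = 1: acc = (35, 10) + (33, 14) = (18, 38)

12P = (18, 38)


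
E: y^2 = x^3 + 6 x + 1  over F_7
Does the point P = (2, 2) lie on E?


Check whether y^2 = x^3 + 6 x + 1 (mod 7) for (x, y) = (2, 2).
LHS: y^2 = 2^2 mod 7 = 4
RHS: x^3 + 6 x + 1 = 2^3 + 6*2 + 1 mod 7 = 0
LHS != RHS

No, not on the curve


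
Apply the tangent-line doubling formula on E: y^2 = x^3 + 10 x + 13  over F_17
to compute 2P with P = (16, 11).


Doubling: s = (3 x1^2 + a) / (2 y1)
s = (3*16^2 + 10) / (2*11) mod 17 = 6
x3 = s^2 - 2 x1 mod 17 = 6^2 - 2*16 = 4
y3 = s (x1 - x3) - y1 mod 17 = 6 * (16 - 4) - 11 = 10

2P = (4, 10)


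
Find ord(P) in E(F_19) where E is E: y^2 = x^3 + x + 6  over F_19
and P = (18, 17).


Compute successive multiples of P until we hit O:
  1P = (18, 17)
  2P = (3, 6)
  3P = (2, 15)
  4P = (10, 3)
  5P = (0, 5)
  6P = (12, 6)
  7P = (14, 3)
  8P = (4, 13)
  ... (continuing to 18P)
  18P = O

ord(P) = 18


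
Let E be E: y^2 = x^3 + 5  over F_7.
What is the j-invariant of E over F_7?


Delta = -16(4 a^3 + 27 b^2) mod 7 = 1
-1728 * (4 a)^3 = -1728 * (4*0)^3 mod 7 = 0
j = 0 * 1^(-1) mod 7 = 0

j = 0 (mod 7)


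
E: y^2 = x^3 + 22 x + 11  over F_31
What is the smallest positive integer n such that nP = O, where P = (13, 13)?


Compute successive multiples of P until we hit O:
  1P = (13, 13)
  2P = (25, 29)
  3P = (12, 9)
  4P = (22, 13)
  5P = (27, 18)
  6P = (9, 15)
  7P = (17, 20)
  8P = (6, 7)
  ... (continuing to 34P)
  34P = O

ord(P) = 34


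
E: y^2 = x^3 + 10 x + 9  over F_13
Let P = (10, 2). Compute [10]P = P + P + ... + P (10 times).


k = 10 = 1010_2 (binary, LSB first: 0101)
Double-and-add from P = (10, 2):
  bit 0 = 0: acc unchanged = O
  bit 1 = 1: acc = O + (3, 1) = (3, 1)
  bit 2 = 0: acc unchanged = (3, 1)
  bit 3 = 1: acc = (3, 1) + (0, 3) = (9, 3)

10P = (9, 3)


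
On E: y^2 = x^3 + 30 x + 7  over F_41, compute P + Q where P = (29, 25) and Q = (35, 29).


P != Q, so use the chord formula.
s = (y2 - y1) / (x2 - x1) = (4) / (6) mod 41 = 28
x3 = s^2 - x1 - x2 mod 41 = 28^2 - 29 - 35 = 23
y3 = s (x1 - x3) - y1 mod 41 = 28 * (29 - 23) - 25 = 20

P + Q = (23, 20)


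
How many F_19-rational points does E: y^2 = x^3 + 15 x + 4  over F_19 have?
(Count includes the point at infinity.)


For each x in F_19, count y with y^2 = x^3 + 15 x + 4 mod 19:
  x = 0: RHS = 4, y in [2, 17]  -> 2 point(s)
  x = 1: RHS = 1, y in [1, 18]  -> 2 point(s)
  x = 2: RHS = 4, y in [2, 17]  -> 2 point(s)
  x = 3: RHS = 0, y in [0]  -> 1 point(s)
  x = 6: RHS = 6, y in [5, 14]  -> 2 point(s)
  x = 8: RHS = 9, y in [3, 16]  -> 2 point(s)
  x = 17: RHS = 4, y in [2, 17]  -> 2 point(s)
  x = 18: RHS = 7, y in [8, 11]  -> 2 point(s)
Affine points: 15. Add the point at infinity: total = 16.

#E(F_19) = 16


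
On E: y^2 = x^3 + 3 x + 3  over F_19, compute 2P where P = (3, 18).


Doubling: s = (3 x1^2 + a) / (2 y1)
s = (3*3^2 + 3) / (2*18) mod 19 = 4
x3 = s^2 - 2 x1 mod 19 = 4^2 - 2*3 = 10
y3 = s (x1 - x3) - y1 mod 19 = 4 * (3 - 10) - 18 = 11

2P = (10, 11)


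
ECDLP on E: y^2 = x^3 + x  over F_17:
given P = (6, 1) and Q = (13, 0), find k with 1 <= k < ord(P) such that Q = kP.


Enumerate multiples of P until we hit Q = (13, 0):
  1P = (6, 1)
  2P = (13, 0)
Match found at i = 2.

k = 2


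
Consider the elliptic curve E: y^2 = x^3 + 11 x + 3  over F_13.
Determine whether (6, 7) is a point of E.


Check whether y^2 = x^3 + 11 x + 3 (mod 13) for (x, y) = (6, 7).
LHS: y^2 = 7^2 mod 13 = 10
RHS: x^3 + 11 x + 3 = 6^3 + 11*6 + 3 mod 13 = 12
LHS != RHS

No, not on the curve


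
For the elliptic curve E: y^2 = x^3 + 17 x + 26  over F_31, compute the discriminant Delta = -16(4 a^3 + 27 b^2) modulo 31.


4 a^3 + 27 b^2 = 4*17^3 + 27*26^2 = 19652 + 18252 = 37904
Delta = -16 * (37904) = -606464
Delta mod 31 = 20

Delta = 20 (mod 31)


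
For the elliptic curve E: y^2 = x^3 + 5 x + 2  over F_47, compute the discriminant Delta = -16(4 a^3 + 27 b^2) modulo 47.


4 a^3 + 27 b^2 = 4*5^3 + 27*2^2 = 500 + 108 = 608
Delta = -16 * (608) = -9728
Delta mod 47 = 1

Delta = 1 (mod 47)


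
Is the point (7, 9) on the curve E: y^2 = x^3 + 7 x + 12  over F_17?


Check whether y^2 = x^3 + 7 x + 12 (mod 17) for (x, y) = (7, 9).
LHS: y^2 = 9^2 mod 17 = 13
RHS: x^3 + 7 x + 12 = 7^3 + 7*7 + 12 mod 17 = 13
LHS = RHS

Yes, on the curve


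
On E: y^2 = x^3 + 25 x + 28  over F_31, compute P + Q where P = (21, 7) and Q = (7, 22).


P != Q, so use the chord formula.
s = (y2 - y1) / (x2 - x1) = (15) / (17) mod 31 = 10
x3 = s^2 - x1 - x2 mod 31 = 10^2 - 21 - 7 = 10
y3 = s (x1 - x3) - y1 mod 31 = 10 * (21 - 10) - 7 = 10

P + Q = (10, 10)


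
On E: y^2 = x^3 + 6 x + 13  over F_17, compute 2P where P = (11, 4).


k = 2 = 10_2 (binary, LSB first: 01)
Double-and-add from P = (11, 4):
  bit 0 = 0: acc unchanged = O
  bit 1 = 1: acc = O + (10, 6) = (10, 6)

2P = (10, 6)


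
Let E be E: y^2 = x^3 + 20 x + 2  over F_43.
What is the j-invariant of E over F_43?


Delta = -16(4 a^3 + 27 b^2) mod 43 = 36
-1728 * (4 a)^3 = -1728 * (4*20)^3 mod 43 = 8
j = 8 * 36^(-1) mod 43 = 5

j = 5 (mod 43)


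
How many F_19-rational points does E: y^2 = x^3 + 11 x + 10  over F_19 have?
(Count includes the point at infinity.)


For each x in F_19, count y with y^2 = x^3 + 11 x + 10 mod 19:
  x = 4: RHS = 4, y in [2, 17]  -> 2 point(s)
  x = 5: RHS = 0, y in [0]  -> 1 point(s)
  x = 6: RHS = 7, y in [8, 11]  -> 2 point(s)
  x = 14: RHS = 1, y in [1, 18]  -> 2 point(s)
  x = 15: RHS = 16, y in [4, 15]  -> 2 point(s)
  x = 16: RHS = 7, y in [8, 11]  -> 2 point(s)
  x = 18: RHS = 17, y in [6, 13]  -> 2 point(s)
Affine points: 13. Add the point at infinity: total = 14.

#E(F_19) = 14


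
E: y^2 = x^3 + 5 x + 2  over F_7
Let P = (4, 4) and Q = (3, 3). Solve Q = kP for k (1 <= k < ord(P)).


Enumerate multiples of P until we hit Q = (3, 3):
  1P = (4, 4)
  2P = (1, 1)
  3P = (3, 4)
  4P = (0, 3)
  5P = (0, 4)
  6P = (3, 3)
Match found at i = 6.

k = 6


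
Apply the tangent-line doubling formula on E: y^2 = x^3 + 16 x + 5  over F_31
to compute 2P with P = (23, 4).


Doubling: s = (3 x1^2 + a) / (2 y1)
s = (3*23^2 + 16) / (2*4) mod 31 = 26
x3 = s^2 - 2 x1 mod 31 = 26^2 - 2*23 = 10
y3 = s (x1 - x3) - y1 mod 31 = 26 * (23 - 10) - 4 = 24

2P = (10, 24)


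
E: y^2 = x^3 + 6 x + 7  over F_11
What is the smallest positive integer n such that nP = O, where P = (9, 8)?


Compute successive multiples of P until we hit O:
  1P = (9, 8)
  2P = (2, 4)
  3P = (1, 6)
  4P = (10, 0)
  5P = (1, 5)
  6P = (2, 7)
  7P = (9, 3)
  8P = O

ord(P) = 8


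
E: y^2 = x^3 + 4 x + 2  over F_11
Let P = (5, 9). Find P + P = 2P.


Doubling: s = (3 x1^2 + a) / (2 y1)
s = (3*5^2 + 4) / (2*9) mod 11 = 5
x3 = s^2 - 2 x1 mod 11 = 5^2 - 2*5 = 4
y3 = s (x1 - x3) - y1 mod 11 = 5 * (5 - 4) - 9 = 7

2P = (4, 7)


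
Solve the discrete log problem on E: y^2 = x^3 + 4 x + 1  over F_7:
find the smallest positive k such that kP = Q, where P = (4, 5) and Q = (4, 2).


Enumerate multiples of P until we hit Q = (4, 2):
  1P = (4, 5)
  2P = (0, 6)
  3P = (0, 1)
  4P = (4, 2)
Match found at i = 4.

k = 4


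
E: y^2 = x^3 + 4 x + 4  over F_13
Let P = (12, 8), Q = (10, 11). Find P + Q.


P != Q, so use the chord formula.
s = (y2 - y1) / (x2 - x1) = (3) / (11) mod 13 = 5
x3 = s^2 - x1 - x2 mod 13 = 5^2 - 12 - 10 = 3
y3 = s (x1 - x3) - y1 mod 13 = 5 * (12 - 3) - 8 = 11

P + Q = (3, 11)


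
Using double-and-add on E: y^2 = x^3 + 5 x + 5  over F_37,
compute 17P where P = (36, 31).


k = 17 = 10001_2 (binary, LSB first: 10001)
Double-and-add from P = (36, 31):
  bit 0 = 1: acc = O + (36, 31) = (36, 31)
  bit 1 = 0: acc unchanged = (36, 31)
  bit 2 = 0: acc unchanged = (36, 31)
  bit 3 = 0: acc unchanged = (36, 31)
  bit 4 = 1: acc = (36, 31) + (23, 15) = (36, 6)

17P = (36, 6)


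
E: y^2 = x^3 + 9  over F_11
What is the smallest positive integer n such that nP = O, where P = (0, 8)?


Compute successive multiples of P until we hit O:
  1P = (0, 8)
  2P = (0, 3)
  3P = O

ord(P) = 3


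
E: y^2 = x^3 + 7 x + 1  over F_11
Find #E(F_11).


For each x in F_11, count y with y^2 = x^3 + 7 x + 1 mod 11:
  x = 0: RHS = 1, y in [1, 10]  -> 2 point(s)
  x = 1: RHS = 9, y in [3, 8]  -> 2 point(s)
  x = 2: RHS = 1, y in [1, 10]  -> 2 point(s)
  x = 3: RHS = 5, y in [4, 7]  -> 2 point(s)
  x = 4: RHS = 5, y in [4, 7]  -> 2 point(s)
  x = 9: RHS = 1, y in [1, 10]  -> 2 point(s)
  x = 10: RHS = 4, y in [2, 9]  -> 2 point(s)
Affine points: 14. Add the point at infinity: total = 15.

#E(F_11) = 15


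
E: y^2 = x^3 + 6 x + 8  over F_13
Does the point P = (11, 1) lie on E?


Check whether y^2 = x^3 + 6 x + 8 (mod 13) for (x, y) = (11, 1).
LHS: y^2 = 1^2 mod 13 = 1
RHS: x^3 + 6 x + 8 = 11^3 + 6*11 + 8 mod 13 = 1
LHS = RHS

Yes, on the curve


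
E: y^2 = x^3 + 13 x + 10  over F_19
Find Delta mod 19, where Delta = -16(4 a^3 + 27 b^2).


4 a^3 + 27 b^2 = 4*13^3 + 27*10^2 = 8788 + 2700 = 11488
Delta = -16 * (11488) = -183808
Delta mod 19 = 17

Delta = 17 (mod 19)


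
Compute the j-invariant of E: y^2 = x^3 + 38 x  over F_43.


Delta = -16(4 a^3 + 27 b^2) mod 43 = 2
-1728 * (4 a)^3 = -1728 * (4*38)^3 mod 43 = 16
j = 16 * 2^(-1) mod 43 = 8

j = 8 (mod 43)


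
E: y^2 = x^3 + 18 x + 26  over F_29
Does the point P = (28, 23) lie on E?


Check whether y^2 = x^3 + 18 x + 26 (mod 29) for (x, y) = (28, 23).
LHS: y^2 = 23^2 mod 29 = 7
RHS: x^3 + 18 x + 26 = 28^3 + 18*28 + 26 mod 29 = 7
LHS = RHS

Yes, on the curve


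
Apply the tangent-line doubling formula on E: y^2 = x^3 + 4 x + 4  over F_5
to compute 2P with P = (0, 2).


Doubling: s = (3 x1^2 + a) / (2 y1)
s = (3*0^2 + 4) / (2*2) mod 5 = 1
x3 = s^2 - 2 x1 mod 5 = 1^2 - 2*0 = 1
y3 = s (x1 - x3) - y1 mod 5 = 1 * (0 - 1) - 2 = 2

2P = (1, 2)


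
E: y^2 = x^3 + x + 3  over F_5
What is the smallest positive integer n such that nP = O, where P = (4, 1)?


Compute successive multiples of P until we hit O:
  1P = (4, 1)
  2P = (1, 0)
  3P = (4, 4)
  4P = O

ord(P) = 4


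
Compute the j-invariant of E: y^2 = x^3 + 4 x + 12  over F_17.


Delta = -16(4 a^3 + 27 b^2) mod 17 = 13
-1728 * (4 a)^3 = -1728 * (4*4)^3 mod 17 = 11
j = 11 * 13^(-1) mod 17 = 10

j = 10 (mod 17)


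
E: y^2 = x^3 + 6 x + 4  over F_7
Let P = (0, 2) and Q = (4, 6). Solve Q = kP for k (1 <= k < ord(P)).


Enumerate multiples of P until we hit Q = (4, 6):
  1P = (0, 2)
  2P = (4, 6)
Match found at i = 2.

k = 2


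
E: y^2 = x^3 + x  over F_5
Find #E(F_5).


For each x in F_5, count y with y^2 = x^3 + 1 x + 0 mod 5:
  x = 0: RHS = 0, y in [0]  -> 1 point(s)
  x = 2: RHS = 0, y in [0]  -> 1 point(s)
  x = 3: RHS = 0, y in [0]  -> 1 point(s)
Affine points: 3. Add the point at infinity: total = 4.

#E(F_5) = 4


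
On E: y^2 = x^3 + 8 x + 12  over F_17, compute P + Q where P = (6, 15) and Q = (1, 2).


P != Q, so use the chord formula.
s = (y2 - y1) / (x2 - x1) = (4) / (12) mod 17 = 6
x3 = s^2 - x1 - x2 mod 17 = 6^2 - 6 - 1 = 12
y3 = s (x1 - x3) - y1 mod 17 = 6 * (6 - 12) - 15 = 0

P + Q = (12, 0)


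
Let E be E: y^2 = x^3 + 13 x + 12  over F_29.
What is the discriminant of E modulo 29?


4 a^3 + 27 b^2 = 4*13^3 + 27*12^2 = 8788 + 3888 = 12676
Delta = -16 * (12676) = -202816
Delta mod 29 = 10

Delta = 10 (mod 29)


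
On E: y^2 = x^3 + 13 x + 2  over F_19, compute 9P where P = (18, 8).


k = 9 = 1001_2 (binary, LSB first: 1001)
Double-and-add from P = (18, 8):
  bit 0 = 1: acc = O + (18, 8) = (18, 8)
  bit 1 = 0: acc unchanged = (18, 8)
  bit 2 = 0: acc unchanged = (18, 8)
  bit 3 = 1: acc = (18, 8) + (2, 6) = (10, 12)

9P = (10, 12)


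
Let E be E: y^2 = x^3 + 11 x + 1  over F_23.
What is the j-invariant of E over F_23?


Delta = -16(4 a^3 + 27 b^2) mod 23 = 13
-1728 * (4 a)^3 = -1728 * (4*11)^3 mod 23 = 1
j = 1 * 13^(-1) mod 23 = 16

j = 16 (mod 23)


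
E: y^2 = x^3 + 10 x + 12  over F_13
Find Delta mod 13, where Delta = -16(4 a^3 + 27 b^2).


4 a^3 + 27 b^2 = 4*10^3 + 27*12^2 = 4000 + 3888 = 7888
Delta = -16 * (7888) = -126208
Delta mod 13 = 9

Delta = 9 (mod 13)


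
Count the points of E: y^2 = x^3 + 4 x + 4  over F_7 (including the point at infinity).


For each x in F_7, count y with y^2 = x^3 + 4 x + 4 mod 7:
  x = 0: RHS = 4, y in [2, 5]  -> 2 point(s)
  x = 1: RHS = 2, y in [3, 4]  -> 2 point(s)
  x = 3: RHS = 1, y in [1, 6]  -> 2 point(s)
  x = 4: RHS = 0, y in [0]  -> 1 point(s)
  x = 5: RHS = 2, y in [3, 4]  -> 2 point(s)
Affine points: 9. Add the point at infinity: total = 10.

#E(F_7) = 10


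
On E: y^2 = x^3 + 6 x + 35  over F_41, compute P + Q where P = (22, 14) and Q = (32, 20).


P != Q, so use the chord formula.
s = (y2 - y1) / (x2 - x1) = (6) / (10) mod 41 = 17
x3 = s^2 - x1 - x2 mod 41 = 17^2 - 22 - 32 = 30
y3 = s (x1 - x3) - y1 mod 41 = 17 * (22 - 30) - 14 = 14

P + Q = (30, 14)


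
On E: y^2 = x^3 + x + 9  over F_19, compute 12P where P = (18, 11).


k = 12 = 1100_2 (binary, LSB first: 0011)
Double-and-add from P = (18, 11):
  bit 0 = 0: acc unchanged = O
  bit 1 = 0: acc unchanged = O
  bit 2 = 1: acc = O + (7, 6) = (7, 6)
  bit 3 = 1: acc = (7, 6) + (3, 18) = (18, 8)

12P = (18, 8)


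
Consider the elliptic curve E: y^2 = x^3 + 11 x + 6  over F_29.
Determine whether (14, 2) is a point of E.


Check whether y^2 = x^3 + 11 x + 6 (mod 29) for (x, y) = (14, 2).
LHS: y^2 = 2^2 mod 29 = 4
RHS: x^3 + 11 x + 6 = 14^3 + 11*14 + 6 mod 29 = 4
LHS = RHS

Yes, on the curve


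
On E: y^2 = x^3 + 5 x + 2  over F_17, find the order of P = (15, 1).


Compute successive multiples of P until we hit O:
  1P = (15, 1)
  2P = (4, 16)
  3P = (0, 11)
  4P = (10, 7)
  5P = (5, 4)
  6P = (1, 5)
  7P = (16, 9)
  8P = (16, 8)
  ... (continuing to 15P)
  15P = O

ord(P) = 15


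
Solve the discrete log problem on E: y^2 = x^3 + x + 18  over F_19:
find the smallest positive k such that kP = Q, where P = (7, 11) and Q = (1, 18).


Enumerate multiples of P until we hit Q = (1, 18):
  1P = (7, 11)
  2P = (11, 7)
  3P = (2, 3)
  4P = (8, 14)
  5P = (13, 9)
  6P = (16, 11)
  7P = (15, 8)
  8P = (1, 1)
  9P = (18, 15)
  10P = (18, 4)
  11P = (1, 18)
Match found at i = 11.

k = 11


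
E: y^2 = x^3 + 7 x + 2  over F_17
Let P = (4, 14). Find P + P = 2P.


Doubling: s = (3 x1^2 + a) / (2 y1)
s = (3*4^2 + 7) / (2*14) mod 17 = 5
x3 = s^2 - 2 x1 mod 17 = 5^2 - 2*4 = 0
y3 = s (x1 - x3) - y1 mod 17 = 5 * (4 - 0) - 14 = 6

2P = (0, 6)


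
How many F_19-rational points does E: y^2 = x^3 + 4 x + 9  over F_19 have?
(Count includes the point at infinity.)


For each x in F_19, count y with y^2 = x^3 + 4 x + 9 mod 19:
  x = 0: RHS = 9, y in [3, 16]  -> 2 point(s)
  x = 2: RHS = 6, y in [5, 14]  -> 2 point(s)
  x = 7: RHS = 0, y in [0]  -> 1 point(s)
  x = 10: RHS = 4, y in [2, 17]  -> 2 point(s)
  x = 11: RHS = 16, y in [4, 15]  -> 2 point(s)
  x = 13: RHS = 16, y in [4, 15]  -> 2 point(s)
  x = 14: RHS = 16, y in [4, 15]  -> 2 point(s)
  x = 15: RHS = 5, y in [9, 10]  -> 2 point(s)
  x = 18: RHS = 4, y in [2, 17]  -> 2 point(s)
Affine points: 17. Add the point at infinity: total = 18.

#E(F_19) = 18


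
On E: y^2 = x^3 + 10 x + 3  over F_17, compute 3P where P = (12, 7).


k = 3 = 11_2 (binary, LSB first: 11)
Double-and-add from P = (12, 7):
  bit 0 = 1: acc = O + (12, 7) = (12, 7)
  bit 1 = 1: acc = (12, 7) + (10, 10) = (10, 7)

3P = (10, 7)


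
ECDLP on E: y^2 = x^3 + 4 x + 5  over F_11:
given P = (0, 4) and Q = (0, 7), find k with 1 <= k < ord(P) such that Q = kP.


Enumerate multiples of P until we hit Q = (0, 7):
  1P = (0, 4)
  2P = (3, 0)
  3P = (0, 7)
Match found at i = 3.

k = 3


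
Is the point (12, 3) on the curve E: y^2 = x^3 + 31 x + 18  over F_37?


Check whether y^2 = x^3 + 31 x + 18 (mod 37) for (x, y) = (12, 3).
LHS: y^2 = 3^2 mod 37 = 9
RHS: x^3 + 31 x + 18 = 12^3 + 31*12 + 18 mod 37 = 9
LHS = RHS

Yes, on the curve


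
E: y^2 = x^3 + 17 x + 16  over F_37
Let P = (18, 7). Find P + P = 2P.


Doubling: s = (3 x1^2 + a) / (2 y1)
s = (3*18^2 + 17) / (2*7) mod 37 = 31
x3 = s^2 - 2 x1 mod 37 = 31^2 - 2*18 = 0
y3 = s (x1 - x3) - y1 mod 37 = 31 * (18 - 0) - 7 = 33

2P = (0, 33)


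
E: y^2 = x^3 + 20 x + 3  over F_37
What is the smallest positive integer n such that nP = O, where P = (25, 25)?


Compute successive multiples of P until we hit O:
  1P = (25, 25)
  2P = (20, 35)
  3P = (33, 28)
  4P = (4, 6)
  5P = (11, 0)
  6P = (4, 31)
  7P = (33, 9)
  8P = (20, 2)
  ... (continuing to 10P)
  10P = O

ord(P) = 10


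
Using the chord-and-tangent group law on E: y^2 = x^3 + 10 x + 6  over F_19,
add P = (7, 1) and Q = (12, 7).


P != Q, so use the chord formula.
s = (y2 - y1) / (x2 - x1) = (6) / (5) mod 19 = 5
x3 = s^2 - x1 - x2 mod 19 = 5^2 - 7 - 12 = 6
y3 = s (x1 - x3) - y1 mod 19 = 5 * (7 - 6) - 1 = 4

P + Q = (6, 4)


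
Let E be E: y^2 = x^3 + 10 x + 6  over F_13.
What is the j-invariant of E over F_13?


Delta = -16(4 a^3 + 27 b^2) mod 13 = 8
-1728 * (4 a)^3 = -1728 * (4*10)^3 mod 13 = 1
j = 1 * 8^(-1) mod 13 = 5

j = 5 (mod 13)


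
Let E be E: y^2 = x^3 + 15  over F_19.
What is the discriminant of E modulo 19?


4 a^3 + 27 b^2 = 4*0^3 + 27*15^2 = 0 + 6075 = 6075
Delta = -16 * (6075) = -97200
Delta mod 19 = 4

Delta = 4 (mod 19)


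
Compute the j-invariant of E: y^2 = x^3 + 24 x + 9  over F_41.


Delta = -16(4 a^3 + 27 b^2) mod 41 = 25
-1728 * (4 a)^3 = -1728 * (4*24)^3 mod 41 = 18
j = 18 * 25^(-1) mod 41 = 4

j = 4 (mod 41)


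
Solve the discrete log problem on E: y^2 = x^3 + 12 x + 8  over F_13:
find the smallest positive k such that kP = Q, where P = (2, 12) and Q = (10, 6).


Enumerate multiples of P until we hit Q = (10, 6):
  1P = (2, 12)
  2P = (10, 6)
Match found at i = 2.

k = 2


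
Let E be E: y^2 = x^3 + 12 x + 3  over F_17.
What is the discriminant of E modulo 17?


4 a^3 + 27 b^2 = 4*12^3 + 27*3^2 = 6912 + 243 = 7155
Delta = -16 * (7155) = -114480
Delta mod 17 = 15

Delta = 15 (mod 17)


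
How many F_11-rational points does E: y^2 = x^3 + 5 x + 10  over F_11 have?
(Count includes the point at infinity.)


For each x in F_11, count y with y^2 = x^3 + 5 x + 10 mod 11:
  x = 1: RHS = 5, y in [4, 7]  -> 2 point(s)
  x = 6: RHS = 3, y in [5, 6]  -> 2 point(s)
  x = 7: RHS = 3, y in [5, 6]  -> 2 point(s)
  x = 8: RHS = 1, y in [1, 10]  -> 2 point(s)
  x = 9: RHS = 3, y in [5, 6]  -> 2 point(s)
  x = 10: RHS = 4, y in [2, 9]  -> 2 point(s)
Affine points: 12. Add the point at infinity: total = 13.

#E(F_11) = 13


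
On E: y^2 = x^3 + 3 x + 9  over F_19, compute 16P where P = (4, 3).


k = 16 = 10000_2 (binary, LSB first: 00001)
Double-and-add from P = (4, 3):
  bit 0 = 0: acc unchanged = O
  bit 1 = 0: acc unchanged = O
  bit 2 = 0: acc unchanged = O
  bit 3 = 0: acc unchanged = O
  bit 4 = 1: acc = O + (18, 10) = (18, 10)

16P = (18, 10)


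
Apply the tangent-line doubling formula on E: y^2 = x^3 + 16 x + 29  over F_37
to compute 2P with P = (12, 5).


Doubling: s = (3 x1^2 + a) / (2 y1)
s = (3*12^2 + 16) / (2*5) mod 37 = 30
x3 = s^2 - 2 x1 mod 37 = 30^2 - 2*12 = 25
y3 = s (x1 - x3) - y1 mod 37 = 30 * (12 - 25) - 5 = 12

2P = (25, 12)


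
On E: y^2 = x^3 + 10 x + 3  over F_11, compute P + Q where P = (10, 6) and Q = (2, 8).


P != Q, so use the chord formula.
s = (y2 - y1) / (x2 - x1) = (2) / (3) mod 11 = 8
x3 = s^2 - x1 - x2 mod 11 = 8^2 - 10 - 2 = 8
y3 = s (x1 - x3) - y1 mod 11 = 8 * (10 - 8) - 6 = 10

P + Q = (8, 10)


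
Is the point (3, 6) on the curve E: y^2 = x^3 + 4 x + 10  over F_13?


Check whether y^2 = x^3 + 4 x + 10 (mod 13) for (x, y) = (3, 6).
LHS: y^2 = 6^2 mod 13 = 10
RHS: x^3 + 4 x + 10 = 3^3 + 4*3 + 10 mod 13 = 10
LHS = RHS

Yes, on the curve


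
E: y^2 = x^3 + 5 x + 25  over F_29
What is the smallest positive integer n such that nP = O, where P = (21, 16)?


Compute successive multiples of P until we hit O:
  1P = (21, 16)
  2P = (20, 11)
  3P = (13, 24)
  4P = (25, 17)
  5P = (3, 3)
  6P = (4, 14)
  7P = (0, 24)
  8P = (9, 25)
  ... (continuing to 31P)
  31P = O

ord(P) = 31


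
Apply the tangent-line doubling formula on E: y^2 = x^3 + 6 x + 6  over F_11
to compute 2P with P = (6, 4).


Doubling: s = (3 x1^2 + a) / (2 y1)
s = (3*6^2 + 6) / (2*4) mod 11 = 6
x3 = s^2 - 2 x1 mod 11 = 6^2 - 2*6 = 2
y3 = s (x1 - x3) - y1 mod 11 = 6 * (6 - 2) - 4 = 9

2P = (2, 9)


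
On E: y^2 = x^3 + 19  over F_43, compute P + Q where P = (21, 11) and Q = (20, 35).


P != Q, so use the chord formula.
s = (y2 - y1) / (x2 - x1) = (24) / (42) mod 43 = 19
x3 = s^2 - x1 - x2 mod 43 = 19^2 - 21 - 20 = 19
y3 = s (x1 - x3) - y1 mod 43 = 19 * (21 - 19) - 11 = 27

P + Q = (19, 27)


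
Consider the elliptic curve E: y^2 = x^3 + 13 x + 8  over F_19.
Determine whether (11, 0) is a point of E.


Check whether y^2 = x^3 + 13 x + 8 (mod 19) for (x, y) = (11, 0).
LHS: y^2 = 0^2 mod 19 = 0
RHS: x^3 + 13 x + 8 = 11^3 + 13*11 + 8 mod 19 = 0
LHS = RHS

Yes, on the curve


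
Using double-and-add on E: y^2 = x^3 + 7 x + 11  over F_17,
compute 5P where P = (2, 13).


k = 5 = 101_2 (binary, LSB first: 101)
Double-and-add from P = (2, 13):
  bit 0 = 1: acc = O + (2, 13) = (2, 13)
  bit 1 = 0: acc unchanged = (2, 13)
  bit 2 = 1: acc = (2, 13) + (1, 6) = (12, 2)

5P = (12, 2)


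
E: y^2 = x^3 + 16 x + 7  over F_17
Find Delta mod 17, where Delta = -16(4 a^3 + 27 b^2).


4 a^3 + 27 b^2 = 4*16^3 + 27*7^2 = 16384 + 1323 = 17707
Delta = -16 * (17707) = -283312
Delta mod 17 = 10

Delta = 10 (mod 17)


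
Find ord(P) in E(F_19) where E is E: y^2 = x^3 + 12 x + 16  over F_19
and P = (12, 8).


Compute successive multiples of P until we hit O:
  1P = (12, 8)
  2P = (11, 15)
  3P = (7, 14)
  4P = (6, 0)
  5P = (7, 5)
  6P = (11, 4)
  7P = (12, 11)
  8P = O

ord(P) = 8


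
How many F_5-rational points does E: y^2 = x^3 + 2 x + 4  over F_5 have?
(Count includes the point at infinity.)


For each x in F_5, count y with y^2 = x^3 + 2 x + 4 mod 5:
  x = 0: RHS = 4, y in [2, 3]  -> 2 point(s)
  x = 2: RHS = 1, y in [1, 4]  -> 2 point(s)
  x = 4: RHS = 1, y in [1, 4]  -> 2 point(s)
Affine points: 6. Add the point at infinity: total = 7.

#E(F_5) = 7


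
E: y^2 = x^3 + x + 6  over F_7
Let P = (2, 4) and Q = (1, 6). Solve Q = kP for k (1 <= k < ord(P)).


Enumerate multiples of P until we hit Q = (1, 6):
  1P = (2, 4)
  2P = (4, 5)
  3P = (3, 6)
  4P = (6, 2)
  5P = (1, 6)
Match found at i = 5.

k = 5


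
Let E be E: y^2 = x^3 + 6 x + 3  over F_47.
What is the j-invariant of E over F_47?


Delta = -16(4 a^3 + 27 b^2) mod 47 = 7
-1728 * (4 a)^3 = -1728 * (4*6)^3 mod 47 = 19
j = 19 * 7^(-1) mod 47 = 43

j = 43 (mod 47)


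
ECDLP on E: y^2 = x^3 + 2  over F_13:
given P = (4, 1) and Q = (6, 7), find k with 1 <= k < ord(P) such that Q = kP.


Enumerate multiples of P until we hit Q = (6, 7):
  1P = (4, 1)
  2P = (9, 9)
  3P = (1, 9)
  4P = (5, 6)
  5P = (3, 4)
  6P = (2, 6)
  7P = (10, 1)
  8P = (12, 12)
  9P = (6, 6)
  10P = (6, 7)
Match found at i = 10.

k = 10


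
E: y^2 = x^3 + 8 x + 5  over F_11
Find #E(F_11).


For each x in F_11, count y with y^2 = x^3 + 8 x + 5 mod 11:
  x = 0: RHS = 5, y in [4, 7]  -> 2 point(s)
  x = 1: RHS = 3, y in [5, 6]  -> 2 point(s)
  x = 3: RHS = 1, y in [1, 10]  -> 2 point(s)
  x = 5: RHS = 5, y in [4, 7]  -> 2 point(s)
  x = 6: RHS = 5, y in [4, 7]  -> 2 point(s)
  x = 8: RHS = 9, y in [3, 8]  -> 2 point(s)
  x = 9: RHS = 3, y in [5, 6]  -> 2 point(s)
Affine points: 14. Add the point at infinity: total = 15.

#E(F_11) = 15


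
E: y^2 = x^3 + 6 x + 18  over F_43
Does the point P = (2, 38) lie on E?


Check whether y^2 = x^3 + 6 x + 18 (mod 43) for (x, y) = (2, 38).
LHS: y^2 = 38^2 mod 43 = 25
RHS: x^3 + 6 x + 18 = 2^3 + 6*2 + 18 mod 43 = 38
LHS != RHS

No, not on the curve


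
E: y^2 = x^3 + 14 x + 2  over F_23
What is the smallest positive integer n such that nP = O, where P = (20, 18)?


Compute successive multiples of P until we hit O:
  1P = (20, 18)
  2P = (12, 9)
  3P = (7, 11)
  4P = (5, 6)
  5P = (6, 7)
  6P = (9, 12)
  7P = (0, 18)
  8P = (3, 5)
  ... (continuing to 23P)
  23P = O

ord(P) = 23


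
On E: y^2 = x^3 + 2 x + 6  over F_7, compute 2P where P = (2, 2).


Doubling: s = (3 x1^2 + a) / (2 y1)
s = (3*2^2 + 2) / (2*2) mod 7 = 0
x3 = s^2 - 2 x1 mod 7 = 0^2 - 2*2 = 3
y3 = s (x1 - x3) - y1 mod 7 = 0 * (2 - 3) - 2 = 5

2P = (3, 5)


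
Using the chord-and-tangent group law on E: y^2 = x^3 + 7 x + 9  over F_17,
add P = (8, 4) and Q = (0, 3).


P != Q, so use the chord formula.
s = (y2 - y1) / (x2 - x1) = (16) / (9) mod 17 = 15
x3 = s^2 - x1 - x2 mod 17 = 15^2 - 8 - 0 = 13
y3 = s (x1 - x3) - y1 mod 17 = 15 * (8 - 13) - 4 = 6

P + Q = (13, 6)


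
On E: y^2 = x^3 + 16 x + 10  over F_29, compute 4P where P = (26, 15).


k = 4 = 100_2 (binary, LSB first: 001)
Double-and-add from P = (26, 15):
  bit 0 = 0: acc unchanged = O
  bit 1 = 0: acc unchanged = O
  bit 2 = 1: acc = O + (15, 0) = (15, 0)

4P = (15, 0)


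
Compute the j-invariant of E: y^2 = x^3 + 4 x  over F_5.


Delta = -16(4 a^3 + 27 b^2) mod 5 = 4
-1728 * (4 a)^3 = -1728 * (4*4)^3 mod 5 = 2
j = 2 * 4^(-1) mod 5 = 3

j = 3 (mod 5)


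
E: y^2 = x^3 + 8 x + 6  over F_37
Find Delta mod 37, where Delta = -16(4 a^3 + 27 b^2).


4 a^3 + 27 b^2 = 4*8^3 + 27*6^2 = 2048 + 972 = 3020
Delta = -16 * (3020) = -48320
Delta mod 37 = 2

Delta = 2 (mod 37)


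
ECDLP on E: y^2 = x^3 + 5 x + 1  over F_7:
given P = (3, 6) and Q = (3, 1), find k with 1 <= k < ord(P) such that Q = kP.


Enumerate multiples of P until we hit Q = (3, 1):
  1P = (3, 6)
  2P = (5, 5)
  3P = (1, 0)
  4P = (5, 2)
  5P = (3, 1)
Match found at i = 5.

k = 5


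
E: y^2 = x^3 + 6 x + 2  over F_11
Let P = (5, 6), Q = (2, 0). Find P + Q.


P != Q, so use the chord formula.
s = (y2 - y1) / (x2 - x1) = (5) / (8) mod 11 = 2
x3 = s^2 - x1 - x2 mod 11 = 2^2 - 5 - 2 = 8
y3 = s (x1 - x3) - y1 mod 11 = 2 * (5 - 8) - 6 = 10

P + Q = (8, 10)


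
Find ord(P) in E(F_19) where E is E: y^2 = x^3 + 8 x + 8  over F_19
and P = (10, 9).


Compute successive multiples of P until we hit O:
  1P = (10, 9)
  2P = (15, 11)
  3P = (1, 6)
  4P = (6, 5)
  5P = (4, 16)
  6P = (9, 12)
  7P = (9, 7)
  8P = (4, 3)
  ... (continuing to 13P)
  13P = O

ord(P) = 13


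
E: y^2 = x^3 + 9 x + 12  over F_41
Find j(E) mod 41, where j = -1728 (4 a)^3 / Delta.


Delta = -16(4 a^3 + 27 b^2) mod 41 = 32
-1728 * (4 a)^3 = -1728 * (4*9)^3 mod 41 = 12
j = 12 * 32^(-1) mod 41 = 26

j = 26 (mod 41)


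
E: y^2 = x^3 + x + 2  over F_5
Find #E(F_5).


For each x in F_5, count y with y^2 = x^3 + 1 x + 2 mod 5:
  x = 1: RHS = 4, y in [2, 3]  -> 2 point(s)
  x = 4: RHS = 0, y in [0]  -> 1 point(s)
Affine points: 3. Add the point at infinity: total = 4.

#E(F_5) = 4


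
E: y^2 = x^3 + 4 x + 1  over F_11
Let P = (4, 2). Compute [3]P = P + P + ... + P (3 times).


k = 3 = 11_2 (binary, LSB first: 11)
Double-and-add from P = (4, 2):
  bit 0 = 1: acc = O + (4, 2) = (4, 2)
  bit 1 = 1: acc = (4, 2) + (7, 3) = (5, 5)

3P = (5, 5)


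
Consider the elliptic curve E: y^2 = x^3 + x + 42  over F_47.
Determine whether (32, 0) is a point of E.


Check whether y^2 = x^3 + 1 x + 42 (mod 47) for (x, y) = (32, 0).
LHS: y^2 = 0^2 mod 47 = 0
RHS: x^3 + 1 x + 42 = 32^3 + 1*32 + 42 mod 47 = 36
LHS != RHS

No, not on the curve


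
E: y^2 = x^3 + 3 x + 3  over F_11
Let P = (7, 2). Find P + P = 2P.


Doubling: s = (3 x1^2 + a) / (2 y1)
s = (3*7^2 + 3) / (2*2) mod 11 = 10
x3 = s^2 - 2 x1 mod 11 = 10^2 - 2*7 = 9
y3 = s (x1 - x3) - y1 mod 11 = 10 * (7 - 9) - 2 = 0

2P = (9, 0)


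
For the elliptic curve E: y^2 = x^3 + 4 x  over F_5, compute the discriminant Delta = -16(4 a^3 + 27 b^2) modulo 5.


4 a^3 + 27 b^2 = 4*4^3 + 27*0^2 = 256 + 0 = 256
Delta = -16 * (256) = -4096
Delta mod 5 = 4

Delta = 4 (mod 5)


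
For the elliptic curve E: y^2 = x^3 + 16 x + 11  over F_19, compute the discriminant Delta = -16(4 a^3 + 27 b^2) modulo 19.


4 a^3 + 27 b^2 = 4*16^3 + 27*11^2 = 16384 + 3267 = 19651
Delta = -16 * (19651) = -314416
Delta mod 19 = 15

Delta = 15 (mod 19)


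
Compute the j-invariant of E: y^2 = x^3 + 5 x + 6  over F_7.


Delta = -16(4 a^3 + 27 b^2) mod 7 = 3
-1728 * (4 a)^3 = -1728 * (4*5)^3 mod 7 = 6
j = 6 * 3^(-1) mod 7 = 2

j = 2 (mod 7)


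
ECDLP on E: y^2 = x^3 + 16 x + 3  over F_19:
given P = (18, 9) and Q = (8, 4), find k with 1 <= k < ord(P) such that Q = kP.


Enumerate multiples of P until we hit Q = (8, 4):
  1P = (18, 9)
  2P = (2, 10)
  3P = (16, 17)
  4P = (1, 18)
  5P = (6, 7)
  6P = (4, 6)
  7P = (8, 4)
Match found at i = 7.

k = 7


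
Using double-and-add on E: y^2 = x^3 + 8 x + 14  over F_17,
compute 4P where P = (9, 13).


k = 4 = 100_2 (binary, LSB first: 001)
Double-and-add from P = (9, 13):
  bit 0 = 0: acc unchanged = O
  bit 1 = 0: acc unchanged = O
  bit 2 = 1: acc = O + (2, 2) = (2, 2)

4P = (2, 2)


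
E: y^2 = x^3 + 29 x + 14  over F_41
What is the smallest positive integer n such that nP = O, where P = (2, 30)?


Compute successive multiples of P until we hit O:
  1P = (2, 30)
  2P = (37, 11)
  3P = (20, 36)
  4P = (10, 22)
  5P = (30, 39)
  6P = (17, 34)
  7P = (31, 6)
  8P = (12, 32)
  ... (continuing to 49P)
  49P = O

ord(P) = 49


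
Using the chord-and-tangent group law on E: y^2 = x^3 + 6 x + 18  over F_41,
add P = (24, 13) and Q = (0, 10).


P != Q, so use the chord formula.
s = (y2 - y1) / (x2 - x1) = (38) / (17) mod 41 = 36
x3 = s^2 - x1 - x2 mod 41 = 36^2 - 24 - 0 = 1
y3 = s (x1 - x3) - y1 mod 41 = 36 * (24 - 1) - 13 = 36

P + Q = (1, 36)


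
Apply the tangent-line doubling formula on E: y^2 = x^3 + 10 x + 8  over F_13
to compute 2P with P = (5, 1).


Doubling: s = (3 x1^2 + a) / (2 y1)
s = (3*5^2 + 10) / (2*1) mod 13 = 10
x3 = s^2 - 2 x1 mod 13 = 10^2 - 2*5 = 12
y3 = s (x1 - x3) - y1 mod 13 = 10 * (5 - 12) - 1 = 7

2P = (12, 7)


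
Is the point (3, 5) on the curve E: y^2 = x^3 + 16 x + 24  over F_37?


Check whether y^2 = x^3 + 16 x + 24 (mod 37) for (x, y) = (3, 5).
LHS: y^2 = 5^2 mod 37 = 25
RHS: x^3 + 16 x + 24 = 3^3 + 16*3 + 24 mod 37 = 25
LHS = RHS

Yes, on the curve


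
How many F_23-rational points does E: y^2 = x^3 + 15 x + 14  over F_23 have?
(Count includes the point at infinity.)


For each x in F_23, count y with y^2 = x^3 + 15 x + 14 mod 23:
  x = 2: RHS = 6, y in [11, 12]  -> 2 point(s)
  x = 4: RHS = 0, y in [0]  -> 1 point(s)
  x = 7: RHS = 2, y in [5, 18]  -> 2 point(s)
  x = 8: RHS = 2, y in [5, 18]  -> 2 point(s)
  x = 9: RHS = 4, y in [2, 21]  -> 2 point(s)
  x = 12: RHS = 13, y in [6, 17]  -> 2 point(s)
  x = 14: RHS = 1, y in [1, 22]  -> 2 point(s)
  x = 15: RHS = 3, y in [7, 16]  -> 2 point(s)
  x = 16: RHS = 3, y in [7, 16]  -> 2 point(s)
Affine points: 17. Add the point at infinity: total = 18.

#E(F_23) = 18


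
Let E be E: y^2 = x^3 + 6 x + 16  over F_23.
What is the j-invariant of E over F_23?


Delta = -16(4 a^3 + 27 b^2) mod 23 = 14
-1728 * (4 a)^3 = -1728 * (4*6)^3 mod 23 = 20
j = 20 * 14^(-1) mod 23 = 8

j = 8 (mod 23)


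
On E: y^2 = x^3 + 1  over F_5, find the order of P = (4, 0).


Compute successive multiples of P until we hit O:
  1P = (4, 0)
  2P = O

ord(P) = 2


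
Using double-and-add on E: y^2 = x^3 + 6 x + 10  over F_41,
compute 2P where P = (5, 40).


k = 2 = 10_2 (binary, LSB first: 01)
Double-and-add from P = (5, 40):
  bit 0 = 0: acc unchanged = O
  bit 1 = 1: acc = O + (21, 34) = (21, 34)

2P = (21, 34)


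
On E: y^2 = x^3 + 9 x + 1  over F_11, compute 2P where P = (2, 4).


Doubling: s = (3 x1^2 + a) / (2 y1)
s = (3*2^2 + 9) / (2*4) mod 11 = 4
x3 = s^2 - 2 x1 mod 11 = 4^2 - 2*2 = 1
y3 = s (x1 - x3) - y1 mod 11 = 4 * (2 - 1) - 4 = 0

2P = (1, 0)


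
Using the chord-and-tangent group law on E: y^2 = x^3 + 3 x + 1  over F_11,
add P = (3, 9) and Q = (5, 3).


P != Q, so use the chord formula.
s = (y2 - y1) / (x2 - x1) = (5) / (2) mod 11 = 8
x3 = s^2 - x1 - x2 mod 11 = 8^2 - 3 - 5 = 1
y3 = s (x1 - x3) - y1 mod 11 = 8 * (3 - 1) - 9 = 7

P + Q = (1, 7)


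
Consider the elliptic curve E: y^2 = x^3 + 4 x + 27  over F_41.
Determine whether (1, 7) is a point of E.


Check whether y^2 = x^3 + 4 x + 27 (mod 41) for (x, y) = (1, 7).
LHS: y^2 = 7^2 mod 41 = 8
RHS: x^3 + 4 x + 27 = 1^3 + 4*1 + 27 mod 41 = 32
LHS != RHS

No, not on the curve


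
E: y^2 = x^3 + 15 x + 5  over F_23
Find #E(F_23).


For each x in F_23, count y with y^2 = x^3 + 15 x + 5 mod 23:
  x = 3: RHS = 8, y in [10, 13]  -> 2 point(s)
  x = 6: RHS = 12, y in [9, 14]  -> 2 point(s)
  x = 7: RHS = 16, y in [4, 19]  -> 2 point(s)
  x = 8: RHS = 16, y in [4, 19]  -> 2 point(s)
  x = 9: RHS = 18, y in [8, 15]  -> 2 point(s)
  x = 11: RHS = 6, y in [11, 12]  -> 2 point(s)
  x = 12: RHS = 4, y in [2, 21]  -> 2 point(s)
  x = 18: RHS = 12, y in [9, 14]  -> 2 point(s)
  x = 20: RHS = 2, y in [5, 18]  -> 2 point(s)
  x = 21: RHS = 13, y in [6, 17]  -> 2 point(s)
  x = 22: RHS = 12, y in [9, 14]  -> 2 point(s)
Affine points: 22. Add the point at infinity: total = 23.

#E(F_23) = 23
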